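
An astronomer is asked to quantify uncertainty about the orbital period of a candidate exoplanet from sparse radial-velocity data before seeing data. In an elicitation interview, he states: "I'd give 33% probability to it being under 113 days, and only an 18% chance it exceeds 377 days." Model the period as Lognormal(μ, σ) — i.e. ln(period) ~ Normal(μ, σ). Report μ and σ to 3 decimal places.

If T ~ Lognormal(μ,σ) then ln T ~ Normal(μ,σ), so the p-quantile of ln T is μ + z_p·σ.
ln(113) = 4.727 and ln(377) = 5.932; z_{0.33} = -0.4399, z_{0.82} = 0.9154.
σ = (5.932 − 4.727)/(0.9154 − (-0.4399)) = 0.889.
μ = 4.727 − (-0.4399)·0.889 = 5.118.

μ ≈ 5.118, σ ≈ 0.889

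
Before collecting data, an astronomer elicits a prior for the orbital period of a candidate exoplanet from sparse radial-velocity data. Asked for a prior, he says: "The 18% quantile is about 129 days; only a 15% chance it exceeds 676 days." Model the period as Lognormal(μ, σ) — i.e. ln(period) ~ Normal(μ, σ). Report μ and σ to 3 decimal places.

If T ~ Lognormal(μ,σ) then ln T ~ Normal(μ,σ), so the p-quantile of ln T is μ + z_p·σ.
ln(129) = 4.86 and ln(676) = 6.516; z_{0.18} = -0.9154, z_{0.85} = 1.036.
σ = (6.516 − 4.86)/(1.036 − (-0.9154)) = 0.849.
μ = 4.86 − (-0.9154)·0.849 = 5.637.

μ ≈ 5.637, σ ≈ 0.849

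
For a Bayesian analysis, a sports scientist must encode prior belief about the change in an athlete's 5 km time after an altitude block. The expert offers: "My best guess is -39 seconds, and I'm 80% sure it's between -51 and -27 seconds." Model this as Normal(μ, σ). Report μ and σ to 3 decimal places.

μ = -39.000, σ = 9.364

A symmetric 80% interval runs μ ± z·σ with z = 1.282.
Half-width = 12, so σ = 12/1.282 = 9.364.
μ is the stated best guess, -39.000.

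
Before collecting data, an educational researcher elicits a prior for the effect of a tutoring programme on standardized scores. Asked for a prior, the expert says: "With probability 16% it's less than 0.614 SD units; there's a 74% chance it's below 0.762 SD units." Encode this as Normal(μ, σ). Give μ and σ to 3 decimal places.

μ = 0.704, σ = 0.090

For Normal(μ,σ), the p-quantile is μ + z_p·σ. Here z_{0.16} = -0.9945, z_{0.74} = 0.6433.
So 0.614 = μ − 0.9945σ and 0.762 = μ + 0.6433σ.
Subtracting: σ = (0.762 − 0.614)/(0.6433 − (-0.9945)) = 0.090.
Then μ = 0.614 − (-0.9945)·0.090 = 0.704.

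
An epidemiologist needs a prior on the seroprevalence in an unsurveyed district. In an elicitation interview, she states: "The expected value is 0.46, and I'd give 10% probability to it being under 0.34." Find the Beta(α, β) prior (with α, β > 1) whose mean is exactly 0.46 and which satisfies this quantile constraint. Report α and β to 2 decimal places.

α ≈ 12.73, β ≈ 14.95

With mean 0.46 fixed, write α = 0.46s, β = 0.54s where s = α+β.
Need P(θ < 0.34) = 0.1 under Beta(0.46s, 0.54s). Normal approximation: (q−m)/√(m(1−m)/s) ≈ z_{0.1} = -1.28, so s ≈ 0.46·0.54·(-1.28)²/(0.34−0.46)² = 28.3.
At s = 28.3: P(θ<0.34) ≈ 0.097. Adjusting to match 0.1 gives s ≈ 27.68.
So α = 0.46·27.68 ≈ 12.73, β = 0.54·27.68 ≈ 14.95.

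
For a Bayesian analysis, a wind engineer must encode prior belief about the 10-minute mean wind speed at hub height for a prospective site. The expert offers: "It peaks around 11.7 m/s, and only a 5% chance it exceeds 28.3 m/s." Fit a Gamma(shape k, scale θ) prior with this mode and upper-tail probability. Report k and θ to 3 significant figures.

Gamma(k,θ) with k>1 has mode (k−1)θ, so θ = 11.7/(k−1).
Need P(X < 28.3) = 0.95 with θ tied to k this way. Start at k = 2, θ = 11.7: P(X<28.3) ≈ 0.696.
Too low — raise k to concentrate. Iterating converges to k ≈ 4.49.
Then θ = 11.7/(4.49−1) ≈ 3.35.

k ≈ 4.49, θ ≈ 3.35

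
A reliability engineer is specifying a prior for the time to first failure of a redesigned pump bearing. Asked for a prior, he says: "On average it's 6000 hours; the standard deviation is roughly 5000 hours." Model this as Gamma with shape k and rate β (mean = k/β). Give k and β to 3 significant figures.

For Gamma(k, rate β): mean = k/β, variance = k/β², so CV = 1/√k.
CV = SD/mean = 5000/6000 = 0.8333, hence k = 1/CV² = 1.44.
Then β = k/mean = 1.44/6000 = 0.00024.

k ≈ 1.44, β ≈ 0.00024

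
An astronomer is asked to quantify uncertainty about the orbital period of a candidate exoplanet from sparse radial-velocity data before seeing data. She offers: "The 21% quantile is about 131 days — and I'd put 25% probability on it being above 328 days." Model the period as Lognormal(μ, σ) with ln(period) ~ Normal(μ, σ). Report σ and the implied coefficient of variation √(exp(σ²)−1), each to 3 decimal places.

If T ~ Lognormal(μ,σ) then ln T ~ Normal(μ,σ), so the p-quantile of ln T is μ + z_p·σ.
ln(131) = 4.875 and ln(328) = 5.793; z_{0.21} = -0.8064, z_{0.75} = 0.6745.
σ = (5.793 − 4.875)/(0.6745 − (-0.8064)) = 0.620.
μ = 4.875 − (-0.8064)·0.620 = 5.375.
CV = √(exp(σ²)−1) = √(exp(0.3841)−1) = 0.684.

σ ≈ 0.620, CV ≈ 0.684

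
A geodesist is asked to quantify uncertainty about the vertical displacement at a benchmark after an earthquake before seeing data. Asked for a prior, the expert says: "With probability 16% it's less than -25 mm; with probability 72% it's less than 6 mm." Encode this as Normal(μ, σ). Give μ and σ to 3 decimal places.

The p-quantile of Normal(μ,σ) is μ + z_p·σ, with z_{0.16} = -0.9945 and z_{0.72} = 0.5828.
Eliminate σ: μ = (z₂·x₁ − z₁·x₂)/(z₂ − z₁) = (0.5828·-25 − (-0.9945)·6)/1.577 = -5.455.
Then σ = (x₂ − x₁)/(z₂ − z₁) = (6 − -25)/1.577 = 19.654.

μ = -5.455, σ = 19.654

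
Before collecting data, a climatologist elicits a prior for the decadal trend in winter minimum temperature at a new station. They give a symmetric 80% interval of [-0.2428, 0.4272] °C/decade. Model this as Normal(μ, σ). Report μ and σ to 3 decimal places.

A symmetric 80% interval runs μ ± z·σ with z = 1.282.
Half-width = 0.335, so σ = 0.335/1.282 = 0.261.
μ is the interval midpoint, 0.092.

μ = 0.092, σ = 0.261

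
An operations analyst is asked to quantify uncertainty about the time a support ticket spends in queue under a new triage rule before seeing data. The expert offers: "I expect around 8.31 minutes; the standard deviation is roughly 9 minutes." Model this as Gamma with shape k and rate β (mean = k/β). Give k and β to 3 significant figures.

k ≈ 0.853, β ≈ 0.103

For Gamma(k, rate β): mean = k/β, variance = k/β², so CV = 1/√k.
CV = SD/mean = 9/8.31 = 1.083, hence k = 1/CV² = 0.853.
Then β = k/mean = 0.853/8.31 = 0.103.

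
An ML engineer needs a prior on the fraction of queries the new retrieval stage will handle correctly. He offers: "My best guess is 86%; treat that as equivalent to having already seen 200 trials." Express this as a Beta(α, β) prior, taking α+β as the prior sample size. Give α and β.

α = 172, β = 28

Under the effective-sample-size interpretation, Beta(α, β) has prior mean α/(α+β) and prior sample size α+β.
So α+β = 200 and α/(α+β) = 0.86, giving α = 0.86·200 = 172 and β = 200 − 172 = 28.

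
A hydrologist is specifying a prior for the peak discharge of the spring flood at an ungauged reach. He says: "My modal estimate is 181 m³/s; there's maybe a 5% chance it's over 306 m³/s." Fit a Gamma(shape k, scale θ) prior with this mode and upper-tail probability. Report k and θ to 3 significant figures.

Gamma(k,θ) with k>1 has mode (k−1)θ, so θ = 181/(k−1).
Need P(X < 306) = 0.95 with θ tied to k this way. Start at k = 2, θ = 181: P(X<306) ≈ 0.504.
Too low — raise k to concentrate. Iterating converges to k ≈ 11.1.
Then θ = 181/(11.1−1) ≈ 17.9.

k ≈ 11.1, θ ≈ 17.9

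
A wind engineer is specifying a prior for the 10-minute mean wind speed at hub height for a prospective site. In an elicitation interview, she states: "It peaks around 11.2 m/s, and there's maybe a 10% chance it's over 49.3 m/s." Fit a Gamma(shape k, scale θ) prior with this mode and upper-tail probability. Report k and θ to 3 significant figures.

Gamma(k,θ) with k>1 has mode (k−1)θ, so θ = 11.2/(k−1).
Need P(X < 49.3) = 0.9 with θ tied to k this way. Start at k = 2, θ = 11.2: P(X<49.3) ≈ 0.934.
Too high — lower k to spread out. Iterating converges to k ≈ 1.82.
Then θ = 11.2/(1.82−1) ≈ 13.6.

k ≈ 1.82, θ ≈ 13.6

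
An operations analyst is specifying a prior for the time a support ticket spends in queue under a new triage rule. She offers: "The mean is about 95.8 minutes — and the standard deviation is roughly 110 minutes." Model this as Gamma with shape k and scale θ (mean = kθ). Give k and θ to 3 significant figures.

k ≈ 0.758, θ ≈ 126

For Gamma(k, scale θ): mean = kθ, variance = kθ², so CV = 1/√k.
CV = SD/mean = 110/95.8 = 1.148, hence k = 1/CV² = 0.758.
Then θ = mean/k = 95.8/0.758 = 126.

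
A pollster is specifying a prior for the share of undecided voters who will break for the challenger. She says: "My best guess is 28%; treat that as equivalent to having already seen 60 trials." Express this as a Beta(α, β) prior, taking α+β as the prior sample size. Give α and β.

α = 16.8, β = 43.2

Under the effective-sample-size interpretation, Beta(α, β) has prior mean α/(α+β) and prior sample size α+β.
So α+β = 60 and α/(α+β) = 0.28, giving α = 0.28·60 = 16.8 and β = 60 − 16.8 = 43.2.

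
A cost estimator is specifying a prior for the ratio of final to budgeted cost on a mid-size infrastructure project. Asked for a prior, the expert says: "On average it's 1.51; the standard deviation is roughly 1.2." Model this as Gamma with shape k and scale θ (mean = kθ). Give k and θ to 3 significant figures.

For Gamma(k, scale θ): mean = kθ, variance = kθ², so CV = 1/√k.
CV = SD/mean = 1.2/1.51 = 0.7947, hence k = 1/CV² = 1.58.
Then θ = mean/k = 1.51/1.58 = 0.954.

k ≈ 1.58, θ ≈ 0.954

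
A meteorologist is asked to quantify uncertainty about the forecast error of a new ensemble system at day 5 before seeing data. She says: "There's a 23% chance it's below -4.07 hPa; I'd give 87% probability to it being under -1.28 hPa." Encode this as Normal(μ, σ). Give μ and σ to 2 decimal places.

μ = -2.96, σ = 1.50

For Normal(μ,σ), the p-quantile is μ + z_p·σ. Here z_{0.23} = -0.7388, z_{0.87} = 1.126.
So -4.07 = μ − 0.7388σ and -1.28 = μ + 1.126σ.
Subtracting: σ = (-1.28 − -4.07)/(1.126 − (-0.7388)) = 1.50.
Then μ = -4.07 − (-0.7388)·1.50 = -2.96.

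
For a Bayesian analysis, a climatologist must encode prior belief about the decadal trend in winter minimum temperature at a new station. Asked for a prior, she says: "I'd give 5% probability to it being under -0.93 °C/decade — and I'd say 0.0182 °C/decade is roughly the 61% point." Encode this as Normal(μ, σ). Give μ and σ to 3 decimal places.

The p-quantile of Normal(μ,σ) is μ + z_p·σ, with z_{0.05} = -1.645 and z_{0.61} = 0.2793.
Eliminate σ: μ = (z₂·x₁ − z₁·x₂)/(z₂ − z₁) = (0.2793·-0.93 − (-1.645)·0.0182)/1.924 = -0.119.
Then σ = (x₂ − x₁)/(z₂ − z₁) = (0.0182 − -0.93)/1.924 = 0.493.

μ = -0.119, σ = 0.493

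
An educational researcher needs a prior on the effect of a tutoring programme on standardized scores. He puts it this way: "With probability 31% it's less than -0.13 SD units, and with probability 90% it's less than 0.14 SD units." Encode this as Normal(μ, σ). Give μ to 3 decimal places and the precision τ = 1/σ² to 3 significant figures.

The p-quantile of Normal(μ,σ) is μ + z_p·σ, with z_{0.31} = -0.4959 and z_{0.9} = 1.282.
Eliminate σ: μ = (z₂·x₁ − z₁·x₂)/(z₂ − z₁) = (1.282·-0.13 − (-0.4959)·0.14)/1.777 = -0.055.
Then σ = (x₂ − x₁)/(z₂ − z₁) = (0.14 − -0.13)/1.777 = 0.152.
Precision τ = 1/σ² = 1/0.1519² = 43.3.

μ = -0.055, τ = 43.3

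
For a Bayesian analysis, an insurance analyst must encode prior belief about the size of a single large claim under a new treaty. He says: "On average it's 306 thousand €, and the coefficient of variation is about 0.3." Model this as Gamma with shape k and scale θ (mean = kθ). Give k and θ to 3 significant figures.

For Gamma(k, scale θ): mean = kθ, variance = kθ², so CV = 1/√k.
CV = 0.3, hence k = 1/CV² = 11.1.
Then θ = mean/k = 306/11.1 = 27.5.

k ≈ 11.1, θ ≈ 27.5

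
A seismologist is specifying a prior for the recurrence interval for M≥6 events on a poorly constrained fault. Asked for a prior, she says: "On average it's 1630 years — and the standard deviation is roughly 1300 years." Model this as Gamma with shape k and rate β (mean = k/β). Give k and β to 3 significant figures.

k ≈ 1.57, β ≈ 0.000964

For Gamma(k, rate β): mean = k/β, variance = k/β², so CV = 1/√k.
CV = SD/mean = 1300/1630 = 0.7975, hence k = 1/CV² = 1.57.
Then β = k/mean = 1.57/1630 = 0.000964.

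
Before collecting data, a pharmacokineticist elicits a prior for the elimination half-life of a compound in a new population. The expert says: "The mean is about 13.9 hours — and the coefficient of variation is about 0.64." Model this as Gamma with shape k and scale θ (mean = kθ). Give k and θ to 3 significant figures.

k ≈ 2.44, θ ≈ 5.69

For Gamma(k, scale θ): mean = kθ, variance = kθ², so CV = 1/√k.
CV = 0.64, hence k = 1/CV² = 2.44.
Then θ = mean/k = 13.9/2.44 = 5.69.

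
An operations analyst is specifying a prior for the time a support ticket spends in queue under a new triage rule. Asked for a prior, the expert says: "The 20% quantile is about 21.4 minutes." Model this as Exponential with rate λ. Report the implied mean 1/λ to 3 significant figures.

P(T < 21.4) = 1 − e^(−λ·21.4) = 0.2, so λ = −ln(1−0.2)/21.4 = −ln(0.8)/21.4 = 0.0104.
Mean = 1/λ = 95.9 minutes.

mean ≈ 95.9 minutes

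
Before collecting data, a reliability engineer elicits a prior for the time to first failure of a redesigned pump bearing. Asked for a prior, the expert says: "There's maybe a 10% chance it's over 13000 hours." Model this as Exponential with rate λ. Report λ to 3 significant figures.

P(T > 13000.0) = e^(−λ·13000.0) = 0.1, so λ = −ln(0.1)/13000.0 = 0.000177.

λ ≈ 0.000177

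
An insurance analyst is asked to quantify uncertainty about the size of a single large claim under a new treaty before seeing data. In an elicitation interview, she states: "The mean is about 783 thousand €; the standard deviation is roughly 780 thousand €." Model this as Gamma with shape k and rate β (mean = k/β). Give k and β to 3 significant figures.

For Gamma(k, rate β): mean = k/β, variance = k/β², so CV = 1/√k.
CV = SD/mean = 780/783 = 0.9962, hence k = 1/CV² = 1.01.
Then β = k/mean = 1.01/783 = 0.00129.

k ≈ 1.01, β ≈ 0.00129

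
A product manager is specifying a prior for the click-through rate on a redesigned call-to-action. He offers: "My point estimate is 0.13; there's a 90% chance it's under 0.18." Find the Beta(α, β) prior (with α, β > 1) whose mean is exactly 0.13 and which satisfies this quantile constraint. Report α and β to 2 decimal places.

With mean 0.13 fixed, write α = 0.13s, β = 0.87s where s = α+β.
Need P(θ < 0.18) = 0.9 under Beta(0.13s, 0.87s). Normal approximation: (q−m)/√(m(1−m)/s) ≈ z_{0.9} = 1.28, so s ≈ 0.13·0.87·(1.28)²/(0.18−0.13)² = 74.3.
At s = 74.3: P(θ<0.18) ≈ 0.894. Adjusting to match 0.9 gives s ≈ 78.96.
So α = 0.13·78.96 ≈ 10.26, β = 0.87·78.96 ≈ 68.69.

α ≈ 10.26, β ≈ 68.69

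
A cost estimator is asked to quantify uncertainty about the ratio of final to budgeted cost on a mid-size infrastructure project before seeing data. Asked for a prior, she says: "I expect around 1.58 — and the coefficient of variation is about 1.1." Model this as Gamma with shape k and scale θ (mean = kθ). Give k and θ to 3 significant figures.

For Gamma(k, scale θ): mean = kθ, variance = kθ², so CV = 1/√k.
CV = 1.1, hence k = 1/CV² = 0.826.
Then θ = mean/k = 1.58/0.826 = 1.91.

k ≈ 0.826, θ ≈ 1.91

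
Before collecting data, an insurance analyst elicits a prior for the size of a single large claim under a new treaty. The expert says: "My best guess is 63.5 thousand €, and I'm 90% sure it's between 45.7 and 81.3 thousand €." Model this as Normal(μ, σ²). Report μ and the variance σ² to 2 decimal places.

A symmetric 90% interval runs μ ± z·σ with z = 1.645.
Half-width = 17.8, so σ = 17.8/1.645 = 10.822 and σ² = 117.11.
μ is the stated best guess, 63.50.

μ = 63.50, σ² = 117.11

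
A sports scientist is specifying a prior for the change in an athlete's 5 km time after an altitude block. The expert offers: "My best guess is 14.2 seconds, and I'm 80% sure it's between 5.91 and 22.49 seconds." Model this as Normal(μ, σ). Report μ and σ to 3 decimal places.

μ = 14.200, σ = 6.469

A symmetric 80% interval runs μ ± z·σ with z = 1.282.
Half-width = 8.29, so σ = 8.29/1.282 = 6.469.
μ is the stated best guess, 14.200.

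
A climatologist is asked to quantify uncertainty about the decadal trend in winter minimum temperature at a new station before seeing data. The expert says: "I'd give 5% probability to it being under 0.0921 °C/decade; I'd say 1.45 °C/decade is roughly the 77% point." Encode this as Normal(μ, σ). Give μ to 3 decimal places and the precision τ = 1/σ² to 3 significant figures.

μ = 1.029, τ = 3.08

For Normal(μ,σ), the p-quantile is μ + z_p·σ. Here z_{0.05} = -1.645, z_{0.77} = 0.7388.
So 0.0921 = μ − 1.645σ and 1.45 = μ + 0.7388σ.
Subtracting: σ = (1.45 − 0.0921)/(0.7388 − (-1.645)) = 0.570.
Then μ = 0.0921 − (-1.645)·0.570 = 1.029.
Precision τ = 1/σ² = 1/0.5697² = 3.08.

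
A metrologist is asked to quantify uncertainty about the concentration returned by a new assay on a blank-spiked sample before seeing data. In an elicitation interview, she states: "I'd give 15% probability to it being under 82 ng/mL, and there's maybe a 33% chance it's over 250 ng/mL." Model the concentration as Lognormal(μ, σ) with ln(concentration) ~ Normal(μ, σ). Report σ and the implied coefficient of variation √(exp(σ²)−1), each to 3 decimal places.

If T ~ Lognormal(μ,σ) then ln T ~ Normal(μ,σ), so the p-quantile of ln T is μ + z_p·σ.
ln(82) = 4.407 and ln(250) = 5.521; z_{0.15} = -1.036, z_{0.67} = 0.4399.
σ = (5.521 − 4.407)/(0.4399 − (-1.036)) = 0.755.
μ = 4.407 − (-1.036)·0.755 = 5.189.
CV = √(exp(σ²)−1) = √(exp(0.5701)−1) = 0.877.

σ ≈ 0.755, CV ≈ 0.877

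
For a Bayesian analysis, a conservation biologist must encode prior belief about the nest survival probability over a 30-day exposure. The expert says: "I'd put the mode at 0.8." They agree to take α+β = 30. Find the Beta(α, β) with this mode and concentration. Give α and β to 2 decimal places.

α = 23.40, β = 6.60

For α,β > 1 the Beta mode is (α−1)/(α+β−2). With α+β = 30, the mode is (α−1)/28.
Set (α−1)/28 = 0.8 → α = 1 + 0.8·28 = 23.40.
β = 30 − α = 6.60.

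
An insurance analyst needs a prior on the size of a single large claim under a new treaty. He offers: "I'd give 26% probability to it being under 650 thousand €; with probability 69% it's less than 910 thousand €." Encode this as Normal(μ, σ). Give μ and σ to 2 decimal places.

For Normal(μ,σ), the p-quantile is μ + z_p·σ. Here z_{0.26} = -0.6433, z_{0.69} = 0.4959.
So 650 = μ − 0.6433σ and 910 = μ + 0.4959σ.
Subtracting: σ = (910 − 650)/(0.4959 − (-0.6433)) = 228.23.
Then μ = 650 − (-0.6433)·228.23 = 796.83.

μ = 796.83, σ = 228.23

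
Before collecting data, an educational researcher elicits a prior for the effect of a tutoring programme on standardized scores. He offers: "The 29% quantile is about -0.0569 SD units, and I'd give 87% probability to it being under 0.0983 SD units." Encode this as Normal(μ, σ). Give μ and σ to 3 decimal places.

For Normal(μ,σ), the p-quantile is μ + z_p·σ. Here z_{0.29} = -0.5534, z_{0.87} = 1.126.
So -0.0569 = μ − 0.5534σ and 0.0983 = μ + 1.126σ.
Subtracting: σ = (0.0983 − -0.0569)/(1.126 − (-0.5534)) = 0.092.
Then μ = -0.0569 − (-0.5534)·0.092 = -0.006.

μ = -0.006, σ = 0.092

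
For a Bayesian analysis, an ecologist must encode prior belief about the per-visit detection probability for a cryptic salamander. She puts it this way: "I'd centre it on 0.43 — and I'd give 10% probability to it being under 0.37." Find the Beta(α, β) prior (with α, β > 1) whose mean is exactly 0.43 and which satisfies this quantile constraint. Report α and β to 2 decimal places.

With mean 0.43 fixed, write α = 0.43s, β = 0.57s where s = α+β.
Need P(θ < 0.37) = 0.1 under Beta(0.43s, 0.57s). Normal approximation: (q−m)/√(m(1−m)/s) ≈ z_{0.1} = -1.28, so s ≈ 0.43·0.57·(-1.28)²/(0.37−0.43)² = 111.8.
At s = 111.8: P(θ<0.37) ≈ 0.099. Adjusting to match 0.1 gives s ≈ 110.45.
So α = 0.43·110.45 ≈ 47.49, β = 0.57·110.45 ≈ 62.96.

α ≈ 47.49, β ≈ 62.96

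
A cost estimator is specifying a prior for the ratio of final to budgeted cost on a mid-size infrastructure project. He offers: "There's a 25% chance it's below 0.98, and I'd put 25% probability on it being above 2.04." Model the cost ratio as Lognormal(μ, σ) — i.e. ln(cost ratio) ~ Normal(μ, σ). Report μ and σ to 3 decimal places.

If T ~ Lognormal(μ,σ) then ln T ~ Normal(μ,σ), so the p-quantile of ln T is μ + z_p·σ.
ln(0.98) = -0.0202 and ln(2.04) = 0.7129; z_{0.25} = -0.6745, z_{0.75} = 0.6745.
σ = (0.7129 − -0.0202)/(0.6745 − (-0.6745)) = 0.543.
μ = -0.0202 − (-0.6745)·0.543 = 0.346.

μ ≈ 0.346, σ ≈ 0.543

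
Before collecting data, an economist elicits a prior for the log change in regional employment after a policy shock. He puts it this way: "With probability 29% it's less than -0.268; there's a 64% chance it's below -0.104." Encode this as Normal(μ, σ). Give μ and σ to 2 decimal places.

μ = -0.17, σ = 0.18

The p-quantile of Normal(μ,σ) is μ + z_p·σ, with z_{0.29} = -0.5534 and z_{0.64} = 0.3585.
Eliminate σ: μ = (z₂·x₁ − z₁·x₂)/(z₂ − z₁) = (0.3585·-0.268 − (-0.5534)·-0.104)/0.9118 = -0.17.
Then σ = (x₂ − x₁)/(z₂ − z₁) = (-0.104 − -0.268)/0.9118 = 0.18.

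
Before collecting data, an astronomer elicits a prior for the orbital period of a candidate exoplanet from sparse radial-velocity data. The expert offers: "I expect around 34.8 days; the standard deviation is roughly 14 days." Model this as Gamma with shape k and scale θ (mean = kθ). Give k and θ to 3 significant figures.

k ≈ 6.18, θ ≈ 5.63

For Gamma(k, scale θ): mean = kθ, variance = kθ², so CV = 1/√k.
CV = SD/mean = 14/34.8 = 0.4023, hence k = 1/CV² = 6.18.
Then θ = mean/k = 34.8/6.18 = 5.63.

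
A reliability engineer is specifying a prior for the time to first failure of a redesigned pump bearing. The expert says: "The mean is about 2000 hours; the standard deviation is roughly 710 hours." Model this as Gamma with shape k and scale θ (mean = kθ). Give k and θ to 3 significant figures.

For Gamma(k, scale θ): mean = kθ, variance = kθ², so CV = 1/√k.
CV = SD/mean = 710/2000 = 0.355, hence k = 1/CV² = 7.93.
Then θ = mean/k = 2000/7.93 = 252.

k ≈ 7.93, θ ≈ 252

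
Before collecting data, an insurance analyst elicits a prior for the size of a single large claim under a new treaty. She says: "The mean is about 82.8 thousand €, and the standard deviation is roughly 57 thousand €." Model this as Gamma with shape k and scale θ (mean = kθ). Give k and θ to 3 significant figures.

k ≈ 2.11, θ ≈ 39.2

For Gamma(k, scale θ): mean = kθ, variance = kθ², so CV = 1/√k.
CV = SD/mean = 57/82.8 = 0.6884, hence k = 1/CV² = 2.11.
Then θ = mean/k = 82.8/2.11 = 39.2.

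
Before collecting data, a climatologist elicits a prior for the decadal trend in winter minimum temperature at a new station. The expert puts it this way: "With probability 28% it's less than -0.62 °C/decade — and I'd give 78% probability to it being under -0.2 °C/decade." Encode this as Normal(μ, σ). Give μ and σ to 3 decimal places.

μ = -0.439, σ = 0.310

The p-quantile of Normal(μ,σ) is μ + z_p·σ, with z_{0.28} = -0.5828 and z_{0.78} = 0.7722.
Eliminate σ: μ = (z₂·x₁ − z₁·x₂)/(z₂ − z₁) = (0.7722·-0.62 − (-0.5828)·-0.2)/1.355 = -0.439.
Then σ = (x₂ − x₁)/(z₂ − z₁) = (-0.2 − -0.62)/1.355 = 0.310.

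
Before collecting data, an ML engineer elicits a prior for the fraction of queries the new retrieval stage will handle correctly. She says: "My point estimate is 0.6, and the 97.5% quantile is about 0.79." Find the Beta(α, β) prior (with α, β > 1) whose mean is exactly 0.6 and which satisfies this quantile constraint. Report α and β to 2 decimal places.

With mean 0.6 fixed, write α = 0.6s, β = 0.4s where s = α+β.
Need P(θ < 0.79) = 0.975 under Beta(0.6s, 0.4s). Normal approximation: (q−m)/√(m(1−m)/s) ≈ z_{0.975} = 1.96, so s ≈ 0.6·0.4·(1.96)²/(0.79−0.6)² = 25.5.
At s = 25.5: P(θ<0.79) ≈ 0.983. Adjusting to match 0.975 gives s ≈ 21.84.
So α = 0.6·21.84 ≈ 13.10, β = 0.4·21.84 ≈ 8.73.

α ≈ 13.10, β ≈ 8.73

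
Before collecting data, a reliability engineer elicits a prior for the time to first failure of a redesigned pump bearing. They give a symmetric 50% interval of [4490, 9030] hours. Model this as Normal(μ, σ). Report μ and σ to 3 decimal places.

A symmetric 50% interval runs μ ± z·σ with z = 0.6745.
Half-width = 2270, so σ = 2270/0.6745 = 3365.507.
μ is the interval midpoint, 6760.000.

μ = 6760.000, σ = 3365.507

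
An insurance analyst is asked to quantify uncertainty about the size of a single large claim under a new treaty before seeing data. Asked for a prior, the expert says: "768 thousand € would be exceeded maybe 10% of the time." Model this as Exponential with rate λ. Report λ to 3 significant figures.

P(T > 768.0) = e^(−λ·768.0) = 0.1, so λ = −ln(0.1)/768.0 = 0.003.

λ ≈ 0.003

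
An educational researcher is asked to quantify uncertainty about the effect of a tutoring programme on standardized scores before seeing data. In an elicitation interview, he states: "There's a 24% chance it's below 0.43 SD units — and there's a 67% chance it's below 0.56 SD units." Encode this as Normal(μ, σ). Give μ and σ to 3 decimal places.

μ = 0.510, σ = 0.113

For Normal(μ,σ), the p-quantile is μ + z_p·σ. Here z_{0.24} = -0.7063, z_{0.67} = 0.4399.
So 0.43 = μ − 0.7063σ and 0.56 = μ + 0.4399σ.
Subtracting: σ = (0.56 − 0.43)/(0.4399 − (-0.7063)) = 0.113.
Then μ = 0.43 − (-0.7063)·0.113 = 0.510.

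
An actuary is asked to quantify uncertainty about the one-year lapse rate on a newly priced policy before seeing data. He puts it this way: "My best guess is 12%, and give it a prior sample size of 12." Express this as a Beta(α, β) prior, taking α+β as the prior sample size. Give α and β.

α = 1.44, β = 10.56

Under the effective-sample-size interpretation, Beta(α, β) has prior mean α/(α+β) and prior sample size α+β.
So α+β = 12 and α/(α+β) = 0.12, giving α = 0.12·12 = 1.44 and β = 12 − 1.44 = 10.56.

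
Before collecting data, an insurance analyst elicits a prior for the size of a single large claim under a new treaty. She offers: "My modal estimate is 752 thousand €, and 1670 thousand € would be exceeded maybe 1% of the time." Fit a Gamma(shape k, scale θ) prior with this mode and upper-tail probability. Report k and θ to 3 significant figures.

Gamma(k,θ) with k>1 has mode (k−1)θ, so θ = 752/(k−1).
Need P(X < 1670) = 0.99 with θ tied to k this way. Start at k = 2, θ = 752: P(X<1670) ≈ 0.650.
Too low — raise k to concentrate. Iterating converges to k ≈ 8.56.
Then θ = 752/(8.56−1) ≈ 99.5.

k ≈ 8.56, θ ≈ 99.5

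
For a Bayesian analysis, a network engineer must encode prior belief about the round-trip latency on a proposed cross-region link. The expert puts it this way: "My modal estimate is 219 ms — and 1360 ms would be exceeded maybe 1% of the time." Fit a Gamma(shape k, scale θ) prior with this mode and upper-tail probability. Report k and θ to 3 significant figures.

Gamma(k,θ) with k>1 has mode (k−1)θ, so θ = 219/(k−1).
Need P(X < 1360) = 0.99 with θ tied to k this way. Start at k = 2, θ = 219: P(X<1360) ≈ 0.986.
Too low — raise k to concentrate. Iterating converges to k ≈ 2.1.
Then θ = 219/(2.1−1) ≈ 199.

k ≈ 2.1, θ ≈ 199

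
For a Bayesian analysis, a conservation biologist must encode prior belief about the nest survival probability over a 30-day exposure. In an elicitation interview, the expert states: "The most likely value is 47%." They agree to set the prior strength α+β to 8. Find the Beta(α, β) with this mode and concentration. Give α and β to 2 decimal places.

For α,β > 1 the Beta mode is (α−1)/(α+β−2). With α+β = 8, the mode is (α−1)/6.
Set (α−1)/6 = 0.47 → α = 1 + 0.47·6 = 3.82.
β = 8 − α = 4.18.

α = 3.82, β = 4.18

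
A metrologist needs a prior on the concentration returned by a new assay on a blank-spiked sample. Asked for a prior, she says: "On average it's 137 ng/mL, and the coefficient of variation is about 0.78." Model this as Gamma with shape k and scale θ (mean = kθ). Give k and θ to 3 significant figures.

For Gamma(k, scale θ): mean = kθ, variance = kθ², so CV = 1/√k.
CV = 0.78, hence k = 1/CV² = 1.64.
Then θ = mean/k = 137/1.64 = 83.4.

k ≈ 1.64, θ ≈ 83.4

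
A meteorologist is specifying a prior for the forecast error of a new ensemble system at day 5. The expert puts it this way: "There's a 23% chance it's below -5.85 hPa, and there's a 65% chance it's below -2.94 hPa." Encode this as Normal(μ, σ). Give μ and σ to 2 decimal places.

μ = -3.94, σ = 2.59

For Normal(μ,σ), the p-quantile is μ + z_p·σ. Here z_{0.23} = -0.7388, z_{0.65} = 0.3853.
So -5.85 = μ − 0.7388σ and -2.94 = μ + 0.3853σ.
Subtracting: σ = (-2.94 − -5.85)/(0.3853 − (-0.7388)) = 2.59.
Then μ = -5.85 − (-0.7388)·2.59 = -3.94.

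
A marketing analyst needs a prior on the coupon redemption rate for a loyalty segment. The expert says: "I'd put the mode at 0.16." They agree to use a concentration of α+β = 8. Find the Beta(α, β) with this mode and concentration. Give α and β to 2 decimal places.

α = 1.96, β = 6.04

For α,β > 1 the Beta mode is (α−1)/(α+β−2). With α+β = 8, the mode is (α−1)/6.
Set (α−1)/6 = 0.16 → α = 1 + 0.16·6 = 1.96.
β = 8 − α = 6.04.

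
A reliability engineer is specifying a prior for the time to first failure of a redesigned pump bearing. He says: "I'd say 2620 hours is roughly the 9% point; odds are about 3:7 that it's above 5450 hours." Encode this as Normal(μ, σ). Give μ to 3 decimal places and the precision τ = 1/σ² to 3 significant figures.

The p-quantile of Normal(μ,σ) is μ + z_p·σ, with z_{0.09} = -1.341 and z_{0.7} = 0.5244.
Eliminate σ: μ = (z₂·x₁ − z₁·x₂)/(z₂ − z₁) = (0.5244·2620 − (-1.341)·5450)/1.865 = 4654.327.
Then σ = (x₂ − x₁)/(z₂ − z₁) = (5450 − 2620)/1.865 = 1517.300.
Precision τ = 1/σ² = 1/1517² = 4.34e-07.

μ = 4654.327, τ = 4.34e-07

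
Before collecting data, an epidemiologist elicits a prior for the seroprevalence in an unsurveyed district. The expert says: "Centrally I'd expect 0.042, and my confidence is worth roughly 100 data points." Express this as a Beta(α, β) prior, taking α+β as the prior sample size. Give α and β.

Under the effective-sample-size interpretation, Beta(α, β) has prior mean α/(α+β) and prior sample size α+β.
So α+β = 100 and α/(α+β) = 0.042, giving α = 0.042·100 = 4.2 and β = 100 − 4.2 = 95.8.

α = 4.2, β = 95.8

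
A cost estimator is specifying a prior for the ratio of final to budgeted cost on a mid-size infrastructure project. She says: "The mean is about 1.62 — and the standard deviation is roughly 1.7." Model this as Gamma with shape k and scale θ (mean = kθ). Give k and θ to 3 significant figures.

For Gamma(k, scale θ): mean = kθ, variance = kθ², so CV = 1/√k.
CV = SD/mean = 1.7/1.62 = 1.049, hence k = 1/CV² = 0.908.
Then θ = mean/k = 1.62/0.908 = 1.78.

k ≈ 0.908, θ ≈ 1.78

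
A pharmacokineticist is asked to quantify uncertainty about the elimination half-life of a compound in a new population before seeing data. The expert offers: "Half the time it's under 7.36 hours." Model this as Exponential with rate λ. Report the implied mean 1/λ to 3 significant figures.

Exponential median = ln 2 / λ, so λ = ln 2 / 7.36 = 0.0942.
Mean = 1/λ = 10.6 hours.

mean ≈ 10.6 hours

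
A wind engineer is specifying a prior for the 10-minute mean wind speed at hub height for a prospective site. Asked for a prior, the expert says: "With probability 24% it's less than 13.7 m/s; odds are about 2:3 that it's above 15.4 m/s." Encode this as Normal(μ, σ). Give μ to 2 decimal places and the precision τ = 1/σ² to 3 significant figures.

μ = 14.95, τ = 0.319

The p-quantile of Normal(μ,σ) is μ + z_p·σ, with z_{0.24} = -0.7063 and z_{0.6} = 0.2533.
Eliminate σ: μ = (z₂·x₁ − z₁·x₂)/(z₂ − z₁) = (0.2533·13.7 − (-0.7063)·15.4)/0.9596 = 14.95.
Then σ = (x₂ − x₁)/(z₂ − z₁) = (15.4 − 13.7)/0.9596 = 1.77.
Precision τ = 1/σ² = 1/1.771² = 0.319.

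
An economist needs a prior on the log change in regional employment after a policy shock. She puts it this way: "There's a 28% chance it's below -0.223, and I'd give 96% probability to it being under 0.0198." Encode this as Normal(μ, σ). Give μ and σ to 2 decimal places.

μ = -0.16, σ = 0.10

The p-quantile of Normal(μ,σ) is μ + z_p·σ, with z_{0.28} = -0.5828 and z_{0.96} = 1.751.
Eliminate σ: μ = (z₂·x₁ − z₁·x₂)/(z₂ − z₁) = (1.751·-0.223 − (-0.5828)·0.0198)/2.334 = -0.16.
Then σ = (x₂ − x₁)/(z₂ − z₁) = (0.0198 − -0.223)/2.334 = 0.10.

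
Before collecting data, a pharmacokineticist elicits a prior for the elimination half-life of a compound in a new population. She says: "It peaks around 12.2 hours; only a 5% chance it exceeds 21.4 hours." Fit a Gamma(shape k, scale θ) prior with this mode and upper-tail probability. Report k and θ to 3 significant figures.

Gamma(k,θ) with k>1 has mode (k−1)θ, so θ = 12.2/(k−1).
Need P(X < 21.4) = 0.95 with θ tied to k this way. Start at k = 2, θ = 12.2: P(X<21.4) ≈ 0.523.
Too low — raise k to concentrate. Iterating converges to k ≈ 9.83.
Then θ = 12.2/(9.83−1) ≈ 1.38.

k ≈ 9.83, θ ≈ 1.38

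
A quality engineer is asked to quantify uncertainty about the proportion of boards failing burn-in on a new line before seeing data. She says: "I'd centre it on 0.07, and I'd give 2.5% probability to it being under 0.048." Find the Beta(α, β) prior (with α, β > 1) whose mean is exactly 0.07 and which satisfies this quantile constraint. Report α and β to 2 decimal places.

α ≈ 30.49, β ≈ 405.13

With mean 0.07 fixed, write α = 0.07s, β = 0.93s where s = α+β.
Need P(θ < 0.048) = 0.025 under Beta(0.07s, 0.93s). Normal approximation: (q−m)/√(m(1−m)/s) ≈ z_{0.025} = -1.96, so s ≈ 0.07·0.93·(-1.96)²/(0.048−0.07)² = 516.7.
At s = 516.7: P(θ<0.048) ≈ 0.016. Adjusting to match 0.025 gives s ≈ 435.62.
So α = 0.07·435.62 ≈ 30.49, β = 0.93·435.62 ≈ 405.13.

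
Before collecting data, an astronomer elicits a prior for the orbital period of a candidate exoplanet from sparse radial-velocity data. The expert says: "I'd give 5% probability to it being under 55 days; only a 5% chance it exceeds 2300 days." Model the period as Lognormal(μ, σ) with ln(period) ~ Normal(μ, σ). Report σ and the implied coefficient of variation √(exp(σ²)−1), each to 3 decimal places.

σ ≈ 1.135, CV ≈ 1.620

If T ~ Lognormal(μ,σ) then ln T ~ Normal(μ,σ), so the p-quantile of ln T is μ + z_p·σ.
ln(55) = 4.007 and ln(2300) = 7.741; z_{0.05} = -1.645, z_{0.95} = 1.645.
σ = (7.741 − 4.007)/(1.645 − (-1.645)) = 1.135.
μ = 4.007 − (-1.645)·1.135 = 5.874.
CV = √(exp(σ²)−1) = √(exp(1.2879)−1) = 1.620.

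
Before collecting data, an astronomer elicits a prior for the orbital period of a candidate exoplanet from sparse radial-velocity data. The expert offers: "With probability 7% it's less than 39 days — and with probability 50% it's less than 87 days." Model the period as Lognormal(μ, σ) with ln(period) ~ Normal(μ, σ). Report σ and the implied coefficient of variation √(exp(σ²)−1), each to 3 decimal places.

If T ~ Lognormal(μ,σ) then ln T ~ Normal(μ,σ), so the p-quantile of ln T is μ + z_p·σ.
ln(39) = 3.664 and ln(87) = 4.466; z_{0.07} = -1.476, z_{0.5} = 0.
σ = (4.466 − 3.664)/(0 − (-1.476)) = 0.544.
μ = 3.664 − (-1.476)·0.544 = 4.466.
CV = √(exp(σ²)−1) = √(exp(0.2956)−1) = 0.586.

σ ≈ 0.544, CV ≈ 0.586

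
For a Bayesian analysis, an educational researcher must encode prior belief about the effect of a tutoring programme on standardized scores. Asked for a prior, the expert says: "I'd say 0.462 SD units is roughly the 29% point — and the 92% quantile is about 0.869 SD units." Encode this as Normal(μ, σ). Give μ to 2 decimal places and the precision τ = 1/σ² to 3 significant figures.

For Normal(μ,σ), the p-quantile is μ + z_p·σ. Here z_{0.29} = -0.5534, z_{0.92} = 1.405.
So 0.462 = μ − 0.5534σ and 0.869 = μ + 1.405σ.
Subtracting: σ = (0.869 − 0.462)/(1.405 − (-0.5534)) = 0.21.
Then μ = 0.462 − (-0.5534)·0.21 = 0.58.
Precision τ = 1/σ² = 1/0.2078² = 23.2.

μ = 0.58, τ = 23.2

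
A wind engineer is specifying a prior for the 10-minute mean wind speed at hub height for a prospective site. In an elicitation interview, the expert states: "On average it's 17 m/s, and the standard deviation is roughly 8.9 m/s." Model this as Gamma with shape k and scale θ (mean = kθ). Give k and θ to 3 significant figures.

For Gamma(k, scale θ): mean = kθ, variance = kθ², so CV = 1/√k.
CV = SD/mean = 8.9/17 = 0.5235, hence k = 1/CV² = 3.65.
Then θ = mean/k = 17/3.65 = 4.66.

k ≈ 3.65, θ ≈ 4.66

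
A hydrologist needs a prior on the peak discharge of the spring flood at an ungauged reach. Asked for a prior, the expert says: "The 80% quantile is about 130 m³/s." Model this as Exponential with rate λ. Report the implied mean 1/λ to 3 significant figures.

mean ≈ 80.8 m³/s

P(T < 130.0) = 1 − e^(−λ·130.0) = 0.8, so λ = −ln(1−0.8)/130.0 = −ln(0.2)/130.0 = 0.0124.
Mean = 1/λ = 80.8 m³/s.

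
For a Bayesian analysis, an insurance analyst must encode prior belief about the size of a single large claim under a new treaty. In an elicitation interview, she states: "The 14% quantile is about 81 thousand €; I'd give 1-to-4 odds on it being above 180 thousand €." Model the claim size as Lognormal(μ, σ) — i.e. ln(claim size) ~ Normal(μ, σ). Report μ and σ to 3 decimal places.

If T ~ Lognormal(μ,σ) then ln T ~ Normal(μ,σ), so the p-quantile of ln T is μ + z_p·σ.
ln(81) = 4.394 and ln(180) = 5.193; z_{0.14} = -1.08, z_{0.8} = 0.8416.
σ = (5.193 − 4.394)/(0.8416 − (-1.08)) = 0.415.
μ = 4.394 − (-1.08)·0.415 = 4.843.

μ ≈ 4.843, σ ≈ 0.415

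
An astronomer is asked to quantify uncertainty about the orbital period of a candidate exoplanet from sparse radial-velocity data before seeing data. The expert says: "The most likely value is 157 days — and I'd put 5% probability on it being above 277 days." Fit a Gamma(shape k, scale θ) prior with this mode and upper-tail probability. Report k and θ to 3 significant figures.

k ≈ 9.65, θ ≈ 18.1

Gamma(k,θ) with k>1 has mode (k−1)θ, so θ = 157/(k−1).
Need P(X < 277) = 0.95 with θ tied to k this way. Start at k = 2, θ = 157: P(X<277) ≈ 0.526.
Too low — raise k to concentrate. Iterating converges to k ≈ 9.65.
Then θ = 157/(9.65−1) ≈ 18.1.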